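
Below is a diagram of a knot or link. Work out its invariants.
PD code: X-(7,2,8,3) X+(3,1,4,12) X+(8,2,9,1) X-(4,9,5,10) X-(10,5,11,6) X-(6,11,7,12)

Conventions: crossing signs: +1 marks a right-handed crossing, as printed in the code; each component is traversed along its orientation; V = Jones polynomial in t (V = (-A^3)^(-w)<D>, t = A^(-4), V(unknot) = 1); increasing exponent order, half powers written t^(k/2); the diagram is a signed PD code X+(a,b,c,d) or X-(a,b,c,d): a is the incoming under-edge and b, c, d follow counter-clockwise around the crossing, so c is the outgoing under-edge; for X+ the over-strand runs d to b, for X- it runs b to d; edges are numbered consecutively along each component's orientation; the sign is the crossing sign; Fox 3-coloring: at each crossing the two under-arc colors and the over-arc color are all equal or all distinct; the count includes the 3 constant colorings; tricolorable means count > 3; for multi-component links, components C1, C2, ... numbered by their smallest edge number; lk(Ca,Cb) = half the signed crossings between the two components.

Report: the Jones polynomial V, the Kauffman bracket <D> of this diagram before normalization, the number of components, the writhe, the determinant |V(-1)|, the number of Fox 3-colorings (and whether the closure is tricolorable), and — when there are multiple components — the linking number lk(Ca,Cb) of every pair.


V = -t^-4 + t^-3 + t^-1
<D> = A^-2 + A^6 - A^10 (w = -2)
1 component over 6 crossings, w = -2
9 Fox colorings among 3^6, |V(-1)| = 3: tricolorable
why: det 3 = |V(-1)|; divisible by 3, so tricolorable


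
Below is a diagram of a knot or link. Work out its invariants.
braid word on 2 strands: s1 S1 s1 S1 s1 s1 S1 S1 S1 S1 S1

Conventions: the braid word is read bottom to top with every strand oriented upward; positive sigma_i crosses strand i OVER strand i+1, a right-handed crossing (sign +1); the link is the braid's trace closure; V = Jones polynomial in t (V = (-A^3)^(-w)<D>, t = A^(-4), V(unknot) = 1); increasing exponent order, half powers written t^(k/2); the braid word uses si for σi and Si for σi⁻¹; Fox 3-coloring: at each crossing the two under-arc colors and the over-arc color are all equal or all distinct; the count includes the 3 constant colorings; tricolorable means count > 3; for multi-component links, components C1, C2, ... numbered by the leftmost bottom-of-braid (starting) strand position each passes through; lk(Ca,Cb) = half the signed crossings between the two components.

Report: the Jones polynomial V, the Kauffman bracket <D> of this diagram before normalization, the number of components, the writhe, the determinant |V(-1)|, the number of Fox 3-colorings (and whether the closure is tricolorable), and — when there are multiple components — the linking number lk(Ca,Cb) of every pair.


Jones polynomial: V(t) = -t^-4 + t^-3 + t^-1
<D> = -A^-5 - A^3 + A^7; writhe -3
components 1, writhe -3 (11 crossings)
3-colorings: 9 of 3^11, det 3 — tricolorable
note: w = -3 shifts under R1 moves; the (-A^3)^(3) factor cancels that in V


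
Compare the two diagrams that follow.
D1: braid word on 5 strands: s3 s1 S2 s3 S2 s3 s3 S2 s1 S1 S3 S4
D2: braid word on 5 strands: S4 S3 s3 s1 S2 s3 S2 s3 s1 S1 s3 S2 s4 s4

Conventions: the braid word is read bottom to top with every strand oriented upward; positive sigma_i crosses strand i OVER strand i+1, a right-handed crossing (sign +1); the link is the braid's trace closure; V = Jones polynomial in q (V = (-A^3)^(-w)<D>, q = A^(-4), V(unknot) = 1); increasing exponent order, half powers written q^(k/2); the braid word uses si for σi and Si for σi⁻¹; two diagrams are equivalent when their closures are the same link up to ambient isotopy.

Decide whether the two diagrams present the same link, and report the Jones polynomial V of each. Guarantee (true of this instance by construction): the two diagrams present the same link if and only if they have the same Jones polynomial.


same link: yes
V(D1) = -q^-3 + 2q^-2 - 2q^-1 + 3 - 2q + 2q^2 - q^3  [12 crossings, <D> = -A^-12 + 2A^-8 - 2A^-4 + 3 - 2A^4 + 2A^8 - A^12, w = 0]
V(D2) = -q^-3 + 2q^-2 - 2q^-1 + 3 - 2q + 2q^2 - q^3  (w +2, c 14, <D> = -A^-6 + 2A^-2 - 2A^2 + 3A^6 - 2A^10 + 2A^14 - A^18)
note: Markov moves rewrite D1 (12 crossings) into D2 (14)


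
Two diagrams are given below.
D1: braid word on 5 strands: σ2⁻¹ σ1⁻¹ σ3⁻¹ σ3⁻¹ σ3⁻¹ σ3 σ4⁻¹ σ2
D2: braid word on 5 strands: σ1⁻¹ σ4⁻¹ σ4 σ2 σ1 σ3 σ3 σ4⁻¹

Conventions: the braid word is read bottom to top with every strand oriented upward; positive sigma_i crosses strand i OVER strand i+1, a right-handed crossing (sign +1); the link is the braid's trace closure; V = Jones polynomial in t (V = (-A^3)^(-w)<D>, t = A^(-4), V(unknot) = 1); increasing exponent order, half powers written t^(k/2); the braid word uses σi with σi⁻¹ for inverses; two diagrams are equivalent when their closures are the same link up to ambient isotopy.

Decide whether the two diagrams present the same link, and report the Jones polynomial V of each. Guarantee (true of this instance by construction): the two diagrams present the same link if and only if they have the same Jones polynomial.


equivalent: no
V(D1) = t^-3 + t^-2 + t^-1 + 1  (w -4, c 8, <D> = A^-12 + A^-8 + A^-4 + 1)
D2 (bracket A^-6 + A^-2 + A^2 + A^6; 8 crossings at w = +2): V = 1 + t + t^2 + t^3
why: 2 values of V(t) split the 2 diagrams


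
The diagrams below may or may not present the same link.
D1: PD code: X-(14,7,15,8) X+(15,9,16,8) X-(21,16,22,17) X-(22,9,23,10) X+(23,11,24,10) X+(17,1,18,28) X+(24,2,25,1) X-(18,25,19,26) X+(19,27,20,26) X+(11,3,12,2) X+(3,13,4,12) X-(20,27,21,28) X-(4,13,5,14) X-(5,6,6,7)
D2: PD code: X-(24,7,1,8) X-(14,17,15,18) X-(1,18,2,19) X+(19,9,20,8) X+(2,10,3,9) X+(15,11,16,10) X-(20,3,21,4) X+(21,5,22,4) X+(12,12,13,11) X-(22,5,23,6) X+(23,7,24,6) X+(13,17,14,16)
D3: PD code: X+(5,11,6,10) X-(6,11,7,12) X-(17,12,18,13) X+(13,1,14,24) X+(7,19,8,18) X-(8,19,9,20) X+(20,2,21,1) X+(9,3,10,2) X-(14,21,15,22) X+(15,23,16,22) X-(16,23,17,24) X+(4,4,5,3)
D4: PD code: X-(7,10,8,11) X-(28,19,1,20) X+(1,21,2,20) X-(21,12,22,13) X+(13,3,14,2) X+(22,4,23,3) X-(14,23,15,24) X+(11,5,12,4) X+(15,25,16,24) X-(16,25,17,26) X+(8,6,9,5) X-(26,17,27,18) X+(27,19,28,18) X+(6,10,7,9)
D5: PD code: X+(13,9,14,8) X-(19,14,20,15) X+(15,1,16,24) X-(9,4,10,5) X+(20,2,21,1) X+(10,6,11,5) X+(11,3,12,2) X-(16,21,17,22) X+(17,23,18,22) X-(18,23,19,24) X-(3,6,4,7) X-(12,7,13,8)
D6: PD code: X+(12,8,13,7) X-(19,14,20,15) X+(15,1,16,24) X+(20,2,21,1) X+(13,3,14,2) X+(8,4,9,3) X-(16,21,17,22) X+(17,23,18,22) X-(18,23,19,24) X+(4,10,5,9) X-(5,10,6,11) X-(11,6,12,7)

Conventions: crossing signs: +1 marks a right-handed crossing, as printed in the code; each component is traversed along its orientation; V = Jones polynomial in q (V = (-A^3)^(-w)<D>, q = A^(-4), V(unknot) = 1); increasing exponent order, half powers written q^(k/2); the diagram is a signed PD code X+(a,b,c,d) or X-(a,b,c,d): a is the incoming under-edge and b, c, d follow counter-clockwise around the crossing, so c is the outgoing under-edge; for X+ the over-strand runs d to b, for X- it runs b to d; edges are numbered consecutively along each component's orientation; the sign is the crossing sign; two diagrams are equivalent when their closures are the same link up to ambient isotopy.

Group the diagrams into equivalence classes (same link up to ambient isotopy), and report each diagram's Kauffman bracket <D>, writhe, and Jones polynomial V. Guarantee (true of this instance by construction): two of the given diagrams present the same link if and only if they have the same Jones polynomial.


equivalence classes: {D1, D2, D3, D4, D5, D6}
D1 (bracket 1; 14 crossings at w = 0): V = 1
D2 (bracket A^6; 12 crossings at w = +2): V = 1
D3 (bracket A^6; 12 crossings at w = +2): V = 1
D4 (bracket A^6; 14 crossings at w = +2): V = 1
V(D5) = 1  [12 crossings, <D> = 1, w = 0]
V(D6) = 1  (w +2, c 12, <D> = A^6)
observation: all 6 diagrams share one V(q), hence one class


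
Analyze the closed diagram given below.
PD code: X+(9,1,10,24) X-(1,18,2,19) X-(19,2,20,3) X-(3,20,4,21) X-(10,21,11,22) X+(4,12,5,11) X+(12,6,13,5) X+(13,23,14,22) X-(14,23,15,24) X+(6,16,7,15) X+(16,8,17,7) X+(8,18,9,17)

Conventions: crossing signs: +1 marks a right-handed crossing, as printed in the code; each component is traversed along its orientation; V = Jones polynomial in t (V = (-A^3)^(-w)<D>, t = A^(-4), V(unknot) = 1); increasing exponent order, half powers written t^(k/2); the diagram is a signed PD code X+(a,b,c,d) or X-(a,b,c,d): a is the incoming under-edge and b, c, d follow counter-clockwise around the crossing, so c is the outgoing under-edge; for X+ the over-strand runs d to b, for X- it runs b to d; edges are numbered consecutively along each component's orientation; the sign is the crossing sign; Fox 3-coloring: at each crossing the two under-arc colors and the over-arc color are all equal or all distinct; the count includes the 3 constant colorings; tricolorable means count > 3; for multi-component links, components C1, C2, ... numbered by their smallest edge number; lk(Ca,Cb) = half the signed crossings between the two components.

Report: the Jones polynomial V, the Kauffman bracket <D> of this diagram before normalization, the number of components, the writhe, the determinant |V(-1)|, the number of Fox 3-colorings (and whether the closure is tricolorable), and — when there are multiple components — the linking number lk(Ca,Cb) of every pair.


V = -t^-2 + t^-1 - 1 + 3t - 2t^2 + 3t^3 - 2t^4 + t^5 - t^6
<D> = -A^-18 + A^-14 - 2A^-10 + 3A^-6 - 2A^-2 + 3A^2 - A^6 + A^10 - A^14 (w = +2)
1 component over 12 crossings, w = +2
9 Fox colorings among 3^12, |V(-1)| = 15: tricolorable
why: the span of V is 8, forcing >= 8 crossings in any diagram


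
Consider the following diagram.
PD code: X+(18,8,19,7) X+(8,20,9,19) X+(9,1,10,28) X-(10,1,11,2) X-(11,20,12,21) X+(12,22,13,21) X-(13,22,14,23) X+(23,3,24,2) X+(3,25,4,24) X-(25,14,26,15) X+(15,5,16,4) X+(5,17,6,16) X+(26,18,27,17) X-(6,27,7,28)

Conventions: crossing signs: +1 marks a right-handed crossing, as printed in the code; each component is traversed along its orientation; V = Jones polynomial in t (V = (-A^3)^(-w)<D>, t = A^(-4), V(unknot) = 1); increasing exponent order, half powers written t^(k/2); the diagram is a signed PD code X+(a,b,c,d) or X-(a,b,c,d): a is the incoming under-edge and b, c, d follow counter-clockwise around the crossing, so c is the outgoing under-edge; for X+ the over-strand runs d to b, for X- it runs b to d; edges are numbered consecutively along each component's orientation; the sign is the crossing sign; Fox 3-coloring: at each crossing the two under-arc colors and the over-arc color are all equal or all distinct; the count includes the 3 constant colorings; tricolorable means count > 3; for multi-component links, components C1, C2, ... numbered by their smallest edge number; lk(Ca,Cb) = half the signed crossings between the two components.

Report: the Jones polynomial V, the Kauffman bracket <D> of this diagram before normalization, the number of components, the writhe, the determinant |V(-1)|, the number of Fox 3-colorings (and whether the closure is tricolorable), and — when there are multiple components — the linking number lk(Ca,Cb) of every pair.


V(t) = 2t - 2t^2 + 3t^3 - 3t^4 + 2t^5 - 2t^6 + t^7
bracket: A^-16 - 2A^-12 + 2A^-8 - 3A^-4 + 3 - 2A^4 + 2A^8, w = +4
1 component, writhe +4, over 14 crossings
det 15, colorings 9 of 3^14 — tricolorable
observation: V spans 6 powers of t: at least 6 crossings in any diagram


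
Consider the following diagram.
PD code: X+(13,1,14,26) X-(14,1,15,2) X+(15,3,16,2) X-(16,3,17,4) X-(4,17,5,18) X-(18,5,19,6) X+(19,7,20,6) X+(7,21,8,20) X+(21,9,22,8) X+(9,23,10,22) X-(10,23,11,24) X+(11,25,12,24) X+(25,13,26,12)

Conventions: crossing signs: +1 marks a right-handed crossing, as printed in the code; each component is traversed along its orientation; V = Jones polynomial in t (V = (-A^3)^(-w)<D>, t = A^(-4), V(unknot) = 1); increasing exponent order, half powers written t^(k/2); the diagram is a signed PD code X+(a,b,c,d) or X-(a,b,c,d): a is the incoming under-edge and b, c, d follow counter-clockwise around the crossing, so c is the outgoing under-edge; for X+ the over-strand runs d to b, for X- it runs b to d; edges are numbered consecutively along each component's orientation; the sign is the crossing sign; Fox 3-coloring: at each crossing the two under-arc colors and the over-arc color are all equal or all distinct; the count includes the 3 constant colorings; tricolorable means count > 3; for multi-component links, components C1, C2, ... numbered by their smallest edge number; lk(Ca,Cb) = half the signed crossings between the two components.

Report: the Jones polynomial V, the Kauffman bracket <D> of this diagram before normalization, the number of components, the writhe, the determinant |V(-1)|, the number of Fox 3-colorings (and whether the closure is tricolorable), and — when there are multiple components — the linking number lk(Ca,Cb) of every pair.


Jones polynomial: V(t) = t + t^3 - t^4
<D> = A^-7 - A^-3 - A^5; writhe +3
components 1, writhe +3 (13 crossings)
3-colorings: 9 of 3^13, det 3 — tricolorable
note: det 3 = |V(-1)|; divisible by 3, so tricolorable


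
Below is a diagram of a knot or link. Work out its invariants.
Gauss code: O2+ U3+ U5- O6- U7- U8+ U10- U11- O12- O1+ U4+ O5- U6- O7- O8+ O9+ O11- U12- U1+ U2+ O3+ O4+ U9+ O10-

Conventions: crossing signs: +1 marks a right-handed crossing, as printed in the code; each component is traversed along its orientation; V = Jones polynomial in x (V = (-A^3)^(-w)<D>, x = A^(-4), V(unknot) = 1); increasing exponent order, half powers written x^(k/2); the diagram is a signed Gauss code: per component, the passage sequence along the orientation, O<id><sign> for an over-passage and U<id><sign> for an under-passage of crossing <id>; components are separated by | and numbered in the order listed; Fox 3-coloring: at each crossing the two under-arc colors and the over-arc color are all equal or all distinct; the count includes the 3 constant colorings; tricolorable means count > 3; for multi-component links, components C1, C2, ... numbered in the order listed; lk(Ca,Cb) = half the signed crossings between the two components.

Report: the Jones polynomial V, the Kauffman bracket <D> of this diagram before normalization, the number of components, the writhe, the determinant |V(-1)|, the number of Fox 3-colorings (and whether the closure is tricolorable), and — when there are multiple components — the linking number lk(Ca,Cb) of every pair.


V(x) = -x^-3 + x^-2 - x^-1 + 3 - x + x^2 - x^3
bracket: -A^-12 + A^-8 - A^-4 + 3 - A^4 + A^8 - A^12, w = 0
1 component, writhe 0, over 12 crossings
det 9, colorings 27 of 3^12 — tricolorable
observation: |V(-1)| = 9: so tricolorable, since 3 divides 9


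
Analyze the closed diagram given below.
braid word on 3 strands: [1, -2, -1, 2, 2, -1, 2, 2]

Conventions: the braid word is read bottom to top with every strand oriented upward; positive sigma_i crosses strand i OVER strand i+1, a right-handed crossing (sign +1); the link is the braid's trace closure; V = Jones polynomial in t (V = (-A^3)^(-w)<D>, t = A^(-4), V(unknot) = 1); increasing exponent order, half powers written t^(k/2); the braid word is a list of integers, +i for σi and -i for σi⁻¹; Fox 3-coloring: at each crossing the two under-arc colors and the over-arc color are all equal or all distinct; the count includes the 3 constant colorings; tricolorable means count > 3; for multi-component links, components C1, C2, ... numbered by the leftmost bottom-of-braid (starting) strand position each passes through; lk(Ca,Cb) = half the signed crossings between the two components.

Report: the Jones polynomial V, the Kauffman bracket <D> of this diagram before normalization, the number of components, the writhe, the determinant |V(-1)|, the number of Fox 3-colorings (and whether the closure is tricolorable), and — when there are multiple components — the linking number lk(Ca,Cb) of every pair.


Jones polynomial: V(t) = t^-1 - 1 + 2t - 2t^2 + 2t^3 - 2t^4 + t^5
<D> = A^-14 - 2A^-10 + 2A^-6 - 2A^-2 + 2A^2 - A^6 + A^10; writhe +2
components 1, writhe +2 (8 crossings)
3-colorings: 3 of 3^8, det 11 — not tricolorable
note: |V(-1)| = 11: so not tricolorable, since 3 does not divide 11


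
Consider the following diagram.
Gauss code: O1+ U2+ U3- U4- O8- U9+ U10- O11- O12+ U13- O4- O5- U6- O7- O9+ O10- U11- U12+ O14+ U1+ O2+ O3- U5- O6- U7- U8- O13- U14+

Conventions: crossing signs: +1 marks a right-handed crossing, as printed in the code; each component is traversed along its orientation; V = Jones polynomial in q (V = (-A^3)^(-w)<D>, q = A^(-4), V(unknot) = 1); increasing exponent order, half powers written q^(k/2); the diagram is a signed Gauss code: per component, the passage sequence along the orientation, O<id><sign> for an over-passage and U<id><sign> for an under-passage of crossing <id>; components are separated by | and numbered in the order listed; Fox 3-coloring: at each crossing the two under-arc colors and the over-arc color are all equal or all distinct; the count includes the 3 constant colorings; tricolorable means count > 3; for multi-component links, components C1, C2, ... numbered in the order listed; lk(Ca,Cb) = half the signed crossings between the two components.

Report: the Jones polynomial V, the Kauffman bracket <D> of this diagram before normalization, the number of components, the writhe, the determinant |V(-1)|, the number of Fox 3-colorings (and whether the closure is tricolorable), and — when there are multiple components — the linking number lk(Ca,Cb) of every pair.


V = q^-7 - 2q^-6 + 2q^-5 - 3q^-4 + 3q^-3 - 2q^-2 + 2q^-1
<D> = 2A^-8 - 2A^-4 + 3 - 3A^4 + 2A^8 - 2A^12 + A^16 (w = -4)
1 component over 14 crossings, w = -4
9 Fox colorings among 3^14, |V(-1)| = 15: tricolorable
why: w = -4 shifts under R1 moves; the (-A^3)^(4) factor cancels that in V


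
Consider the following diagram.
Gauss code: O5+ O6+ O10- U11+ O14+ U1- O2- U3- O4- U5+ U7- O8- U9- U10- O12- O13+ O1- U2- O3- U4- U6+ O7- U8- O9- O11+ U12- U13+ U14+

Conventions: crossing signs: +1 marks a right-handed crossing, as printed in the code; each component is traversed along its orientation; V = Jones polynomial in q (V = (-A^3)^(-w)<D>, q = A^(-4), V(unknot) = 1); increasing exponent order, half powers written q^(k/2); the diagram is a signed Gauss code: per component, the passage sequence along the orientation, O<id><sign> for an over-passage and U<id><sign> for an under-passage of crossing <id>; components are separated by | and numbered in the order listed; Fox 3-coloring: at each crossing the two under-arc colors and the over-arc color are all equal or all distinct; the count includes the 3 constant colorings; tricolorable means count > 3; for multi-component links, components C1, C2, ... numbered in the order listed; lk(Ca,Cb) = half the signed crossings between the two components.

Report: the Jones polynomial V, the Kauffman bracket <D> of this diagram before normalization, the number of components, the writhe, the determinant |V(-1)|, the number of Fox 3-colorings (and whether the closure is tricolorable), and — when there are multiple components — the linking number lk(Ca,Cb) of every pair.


V(q) = -q^-9 + q^-8 - 2q^-7 + 3q^-6 - 3q^-5 + 3q^-4 - 2q^-3 + 3q^-2 - q^-1 + 1 - q
bracket: -A^-16 + A^-12 - A^-8 + 3A^-4 - 2 + 3A^4 - 3A^8 + 3A^12 - 2A^16 + A^20 - A^24, w = -4
1 component, writhe -4, over 14 crossings
det 21, colorings 9 of 3^14 — tricolorable
observation: det 21 = |V(-1)|; divisible by 3, so tricolorable


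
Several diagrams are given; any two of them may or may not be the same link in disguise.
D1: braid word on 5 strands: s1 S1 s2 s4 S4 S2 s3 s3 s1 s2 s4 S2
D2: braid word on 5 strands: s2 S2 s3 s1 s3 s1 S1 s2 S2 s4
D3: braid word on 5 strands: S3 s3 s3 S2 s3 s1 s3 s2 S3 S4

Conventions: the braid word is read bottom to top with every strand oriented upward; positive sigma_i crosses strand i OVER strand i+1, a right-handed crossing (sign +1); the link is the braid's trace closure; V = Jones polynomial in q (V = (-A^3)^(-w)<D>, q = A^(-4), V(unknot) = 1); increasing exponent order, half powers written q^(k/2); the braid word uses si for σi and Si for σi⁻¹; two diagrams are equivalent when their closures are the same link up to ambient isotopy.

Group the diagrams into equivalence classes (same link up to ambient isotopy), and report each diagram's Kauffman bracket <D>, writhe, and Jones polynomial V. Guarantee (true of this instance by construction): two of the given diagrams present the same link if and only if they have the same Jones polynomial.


equivalence classes: {D1, D2, D3}
D1 (bracket 1 + A^4 + A^8 + A^12; 12 crossings at w = +4): V = 1 + q + q^2 + q^3
V(D2) = 1 + q + q^2 + q^3  [10 crossings, <D> = 1 + A^4 + A^8 + A^12, w = +4]
V(D3) = 1 + q + q^2 + q^3  [10 crossings, <D> = A^-6 + A^-2 + A^2 + A^6, w = +2]
key observation: all 3 diagrams share one V(q), hence one class


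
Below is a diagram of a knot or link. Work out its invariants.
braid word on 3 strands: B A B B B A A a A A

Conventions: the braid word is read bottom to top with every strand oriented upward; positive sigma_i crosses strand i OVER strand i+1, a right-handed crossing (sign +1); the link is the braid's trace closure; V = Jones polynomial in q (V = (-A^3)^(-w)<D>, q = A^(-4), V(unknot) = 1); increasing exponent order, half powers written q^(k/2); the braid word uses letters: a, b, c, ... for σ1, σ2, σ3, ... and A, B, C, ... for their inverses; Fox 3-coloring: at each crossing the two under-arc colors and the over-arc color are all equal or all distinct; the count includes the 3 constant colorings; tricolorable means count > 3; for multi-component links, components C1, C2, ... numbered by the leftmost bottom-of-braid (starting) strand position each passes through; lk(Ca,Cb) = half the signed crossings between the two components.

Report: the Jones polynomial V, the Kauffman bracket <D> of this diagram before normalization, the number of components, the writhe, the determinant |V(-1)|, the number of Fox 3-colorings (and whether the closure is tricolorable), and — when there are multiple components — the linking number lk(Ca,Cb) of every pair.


V = -q^-10 + q^-9 - q^-8 + q^-7 - q^-6 + q^-5 + q^-3
<D> = A^-12 + A^-4 - 1 + A^4 - A^8 + A^12 - A^16 (w = -8)
1 component over 10 crossings, w = -8
3 Fox colorings among 3^10, |V(-1)| = 7: not tricolorable
why: det 7 = |V(-1)|; not divisible by 3, so not tricolorable


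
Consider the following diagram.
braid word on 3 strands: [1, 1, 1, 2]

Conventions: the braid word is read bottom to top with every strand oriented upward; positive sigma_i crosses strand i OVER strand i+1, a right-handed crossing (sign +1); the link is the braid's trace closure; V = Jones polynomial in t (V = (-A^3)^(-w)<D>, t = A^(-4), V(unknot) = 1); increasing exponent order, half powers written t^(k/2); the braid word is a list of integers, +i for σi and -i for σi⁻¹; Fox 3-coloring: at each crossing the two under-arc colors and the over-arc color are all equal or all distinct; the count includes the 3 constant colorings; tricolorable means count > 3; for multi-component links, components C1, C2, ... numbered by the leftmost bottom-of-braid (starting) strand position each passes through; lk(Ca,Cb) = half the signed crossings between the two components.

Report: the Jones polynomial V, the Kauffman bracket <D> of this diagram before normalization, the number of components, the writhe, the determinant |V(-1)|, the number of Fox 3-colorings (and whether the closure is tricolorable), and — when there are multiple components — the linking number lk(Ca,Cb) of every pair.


V = t + t^3 - t^4
<D> = -A^-4 + 1 + A^8 (w = +4)
1 component over 4 crossings, w = +4
9 Fox colorings among 3^4, |V(-1)| = 3: tricolorable
why: det 3 = |V(-1)|; divisible by 3, so tricolorable


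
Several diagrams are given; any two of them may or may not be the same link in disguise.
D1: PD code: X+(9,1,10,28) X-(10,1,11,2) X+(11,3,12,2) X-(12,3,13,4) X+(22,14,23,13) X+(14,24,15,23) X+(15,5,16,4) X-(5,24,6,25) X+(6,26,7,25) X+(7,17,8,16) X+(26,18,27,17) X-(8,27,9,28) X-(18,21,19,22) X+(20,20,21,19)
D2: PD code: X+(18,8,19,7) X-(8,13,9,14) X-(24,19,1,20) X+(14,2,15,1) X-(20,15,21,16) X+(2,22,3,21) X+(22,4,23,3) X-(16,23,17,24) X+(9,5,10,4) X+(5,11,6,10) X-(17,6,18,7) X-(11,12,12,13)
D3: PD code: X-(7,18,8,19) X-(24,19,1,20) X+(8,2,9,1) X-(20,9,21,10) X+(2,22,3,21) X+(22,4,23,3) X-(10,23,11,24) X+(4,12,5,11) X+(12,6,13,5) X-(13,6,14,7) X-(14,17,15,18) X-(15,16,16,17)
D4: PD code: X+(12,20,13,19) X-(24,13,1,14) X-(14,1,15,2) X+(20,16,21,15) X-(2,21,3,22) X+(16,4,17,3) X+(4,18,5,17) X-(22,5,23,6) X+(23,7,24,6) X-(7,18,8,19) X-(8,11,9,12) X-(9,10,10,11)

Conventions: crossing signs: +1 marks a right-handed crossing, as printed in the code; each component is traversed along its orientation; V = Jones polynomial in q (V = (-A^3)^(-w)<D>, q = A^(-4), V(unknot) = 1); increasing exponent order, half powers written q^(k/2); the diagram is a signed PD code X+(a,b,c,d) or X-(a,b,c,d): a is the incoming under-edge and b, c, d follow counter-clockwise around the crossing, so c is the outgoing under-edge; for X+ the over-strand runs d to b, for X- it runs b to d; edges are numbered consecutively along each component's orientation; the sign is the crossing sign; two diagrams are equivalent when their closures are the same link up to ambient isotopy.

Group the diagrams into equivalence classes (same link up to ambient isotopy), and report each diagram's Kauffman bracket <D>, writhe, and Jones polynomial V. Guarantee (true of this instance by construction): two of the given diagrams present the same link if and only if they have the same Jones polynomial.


grouping into links: {D1} | {D2, D3, D4}
V(D1) = q - q^2 + 2q^3 - q^4 + q^5 - q^6  (w +4, c 14, <D> = -A^-12 + A^-8 - A^-4 + 2 - A^4 + A^8)
V(D2) = -q^-3 + 2q^-2 - 2q^-1 + 3 - 2q + 2q^2 - q^3  [12 crossings, <D> = -A^-12 + 2A^-8 - 2A^-4 + 3 - 2A^4 + 2A^8 - A^12, w = 0]
V(D3) = -q^-3 + 2q^-2 - 2q^-1 + 3 - 2q + 2q^2 - q^3  [12 crossings, <D> = -A^-18 + 2A^-14 - 2A^-10 + 3A^-6 - 2A^-2 + 2A^2 - A^6, w = -2]
V(D4) = -q^-3 + 2q^-2 - 2q^-1 + 3 - 2q + 2q^2 - q^3  [12 crossings, <D> = -A^-18 + 2A^-14 - 2A^-10 + 3A^-6 - 2A^-2 + 2A^2 - A^6, w = -2]
why: 2 values of V(q) split the 4 diagrams


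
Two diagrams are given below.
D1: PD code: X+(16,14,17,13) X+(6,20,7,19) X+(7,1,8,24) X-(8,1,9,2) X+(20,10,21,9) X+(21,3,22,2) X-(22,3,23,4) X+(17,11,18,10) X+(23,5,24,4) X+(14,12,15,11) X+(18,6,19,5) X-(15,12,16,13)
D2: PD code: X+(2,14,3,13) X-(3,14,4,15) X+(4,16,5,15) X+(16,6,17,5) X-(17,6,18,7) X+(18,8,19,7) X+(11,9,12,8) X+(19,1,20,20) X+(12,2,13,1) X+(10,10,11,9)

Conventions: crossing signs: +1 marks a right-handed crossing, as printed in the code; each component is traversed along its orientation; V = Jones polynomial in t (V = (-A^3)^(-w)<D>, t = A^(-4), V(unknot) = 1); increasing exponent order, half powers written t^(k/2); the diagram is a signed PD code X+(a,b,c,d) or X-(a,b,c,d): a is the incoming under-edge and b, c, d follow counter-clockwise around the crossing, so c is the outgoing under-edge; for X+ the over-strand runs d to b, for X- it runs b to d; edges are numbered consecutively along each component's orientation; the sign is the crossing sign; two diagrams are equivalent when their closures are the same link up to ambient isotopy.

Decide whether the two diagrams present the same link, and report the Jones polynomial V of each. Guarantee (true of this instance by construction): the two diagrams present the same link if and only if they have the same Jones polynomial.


equivalent: yes
V(D1) = t + t^3 - t^4  (w +6, c 12, <D> = -A^2 + A^6 + A^14)
D2 (bracket -A^2 + A^6 + A^14; 10 crossings at w = +6): V = t + t^3 - t^4
why: from 12 to 10 crossings by R-moves: one link, two diagrams


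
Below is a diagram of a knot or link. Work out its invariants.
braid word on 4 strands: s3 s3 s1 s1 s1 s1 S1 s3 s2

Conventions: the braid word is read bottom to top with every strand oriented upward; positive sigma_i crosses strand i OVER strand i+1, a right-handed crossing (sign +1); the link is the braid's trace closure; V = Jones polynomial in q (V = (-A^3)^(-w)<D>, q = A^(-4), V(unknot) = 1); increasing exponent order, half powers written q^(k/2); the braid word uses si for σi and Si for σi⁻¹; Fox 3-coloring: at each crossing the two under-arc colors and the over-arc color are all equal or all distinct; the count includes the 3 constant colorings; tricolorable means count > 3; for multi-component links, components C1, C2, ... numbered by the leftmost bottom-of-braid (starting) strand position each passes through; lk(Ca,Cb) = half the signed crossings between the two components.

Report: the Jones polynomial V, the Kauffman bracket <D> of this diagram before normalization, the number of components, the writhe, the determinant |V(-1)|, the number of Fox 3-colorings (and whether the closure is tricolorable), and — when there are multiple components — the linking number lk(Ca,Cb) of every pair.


V(q) = q^2 + 2q^4 - 2q^5 + q^6 - 2q^7 + q^8
bracket: -A^-11 + 2A^-7 - A^-3 + 2A - 2A^5 - A^13, w = +7
1 component, writhe +7, over 9 crossings
det 9, colorings 27 of 3^9 — tricolorable
observation: w = +7 (over 9 crossings) is diagram-only; (-A^3)^(-7) removes it from V


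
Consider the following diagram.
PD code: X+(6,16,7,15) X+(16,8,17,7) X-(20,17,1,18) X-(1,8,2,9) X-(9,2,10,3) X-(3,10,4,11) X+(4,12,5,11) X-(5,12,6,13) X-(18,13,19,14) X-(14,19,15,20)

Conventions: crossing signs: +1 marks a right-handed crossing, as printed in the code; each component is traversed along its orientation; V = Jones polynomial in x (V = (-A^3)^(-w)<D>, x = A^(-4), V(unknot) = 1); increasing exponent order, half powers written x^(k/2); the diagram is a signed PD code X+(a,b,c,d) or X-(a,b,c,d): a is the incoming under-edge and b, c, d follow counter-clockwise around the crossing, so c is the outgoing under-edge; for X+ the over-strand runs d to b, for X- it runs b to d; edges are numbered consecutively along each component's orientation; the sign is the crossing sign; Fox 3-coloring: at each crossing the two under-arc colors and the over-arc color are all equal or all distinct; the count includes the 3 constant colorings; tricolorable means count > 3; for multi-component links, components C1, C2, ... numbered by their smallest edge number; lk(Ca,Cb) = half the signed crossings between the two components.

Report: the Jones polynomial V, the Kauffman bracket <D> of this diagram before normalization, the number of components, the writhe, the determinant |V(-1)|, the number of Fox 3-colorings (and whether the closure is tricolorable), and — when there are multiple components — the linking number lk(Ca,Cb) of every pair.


V(x) = x^-7 - 2x^-6 + 2x^-5 - 3x^-4 + 3x^-3 - 2x^-2 + 2x^-1
bracket: 2A^-8 - 2A^-4 + 3 - 3A^4 + 2A^8 - 2A^12 + A^16, w = -4
1 component, writhe -4, over 10 crossings
det 15, colorings 9 of 3^10 — tricolorable
observation: w = -4 shifts under R1 moves; the (-A^3)^(4) factor cancels that in V


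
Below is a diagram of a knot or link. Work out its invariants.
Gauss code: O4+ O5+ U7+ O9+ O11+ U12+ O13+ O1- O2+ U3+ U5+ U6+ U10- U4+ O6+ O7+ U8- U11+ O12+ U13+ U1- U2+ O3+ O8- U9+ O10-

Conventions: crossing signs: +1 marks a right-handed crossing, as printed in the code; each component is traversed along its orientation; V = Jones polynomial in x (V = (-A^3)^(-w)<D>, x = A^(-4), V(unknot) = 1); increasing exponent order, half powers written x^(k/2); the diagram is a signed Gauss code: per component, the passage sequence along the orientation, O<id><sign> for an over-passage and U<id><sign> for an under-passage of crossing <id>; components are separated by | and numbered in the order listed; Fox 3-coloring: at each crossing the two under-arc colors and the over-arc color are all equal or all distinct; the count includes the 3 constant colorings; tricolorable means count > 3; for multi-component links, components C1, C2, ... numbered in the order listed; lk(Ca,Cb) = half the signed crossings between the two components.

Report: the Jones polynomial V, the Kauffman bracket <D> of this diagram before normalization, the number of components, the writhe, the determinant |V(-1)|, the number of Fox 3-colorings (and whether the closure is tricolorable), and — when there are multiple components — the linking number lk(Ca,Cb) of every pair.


V(x) = x^2 - x^3 + 3x^4 - 3x^5 + 3x^6 - 3x^7 + 2x^8 - x^9
bracket: A^-15 - 2A^-11 + 3A^-7 - 3A^-3 + 3A - 3A^5 + A^9 - A^13, w = +7
1 component, writhe +7, over 13 crossings
det 17, colorings 3 of 3^13 — not tricolorable
observation: w = +7 (over 13 crossings) is diagram-only; (-A^3)^(-7) removes it from V


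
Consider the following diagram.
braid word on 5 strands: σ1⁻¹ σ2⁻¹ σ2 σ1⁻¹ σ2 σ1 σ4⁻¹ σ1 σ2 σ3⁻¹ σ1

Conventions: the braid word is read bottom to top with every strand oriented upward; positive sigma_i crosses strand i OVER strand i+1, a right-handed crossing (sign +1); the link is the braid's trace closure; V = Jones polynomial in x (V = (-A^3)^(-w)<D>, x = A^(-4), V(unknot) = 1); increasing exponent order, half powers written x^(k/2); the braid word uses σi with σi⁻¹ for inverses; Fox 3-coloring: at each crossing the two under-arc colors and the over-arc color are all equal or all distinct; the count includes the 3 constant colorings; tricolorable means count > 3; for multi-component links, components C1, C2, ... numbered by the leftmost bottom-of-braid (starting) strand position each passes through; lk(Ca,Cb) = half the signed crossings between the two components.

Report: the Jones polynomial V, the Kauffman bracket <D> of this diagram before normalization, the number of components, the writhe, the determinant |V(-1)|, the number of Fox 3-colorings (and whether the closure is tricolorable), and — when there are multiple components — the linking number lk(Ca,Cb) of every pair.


Jones polynomial: V(x) = -x^(1/2) + x^(3/2) - x^(5/2) - x^(9/2)
<D> = A^-15 + A^-7 - A^-3 + A; writhe +1
components 2, writhe +1 (11 crossings)
linking number lk(C1,C2) = +2
3-colorings: 3 of 3^11, det 4 — not tricolorable
note: det 4 = |V(-1)|; not divisible by 3, so not tricolorable


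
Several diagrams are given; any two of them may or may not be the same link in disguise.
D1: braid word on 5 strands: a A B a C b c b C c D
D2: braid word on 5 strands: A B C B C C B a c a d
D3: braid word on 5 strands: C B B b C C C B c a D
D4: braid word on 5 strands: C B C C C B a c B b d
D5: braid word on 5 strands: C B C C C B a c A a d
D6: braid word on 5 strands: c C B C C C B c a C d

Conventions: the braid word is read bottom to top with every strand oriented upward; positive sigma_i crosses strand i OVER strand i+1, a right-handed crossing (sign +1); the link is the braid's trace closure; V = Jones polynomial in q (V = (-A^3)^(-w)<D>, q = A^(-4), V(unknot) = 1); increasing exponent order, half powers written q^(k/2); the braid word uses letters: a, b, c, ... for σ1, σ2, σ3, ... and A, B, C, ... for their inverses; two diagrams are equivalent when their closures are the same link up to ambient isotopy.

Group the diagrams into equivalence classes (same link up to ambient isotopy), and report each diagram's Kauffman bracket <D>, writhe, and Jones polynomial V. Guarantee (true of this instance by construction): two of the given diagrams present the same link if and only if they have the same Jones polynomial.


equivalence classes: {D1} | {D2, D3, D4, D5, D6}
D1 (bracket A + A^5; 11 crossings at w = +1): V = -q^(-1/2) - q^(1/2)
V(D2) = q^(-13/2) - q^(-11/2) + q^(-9/2) - 2q^(-7/2) - q^(-3/2)  (w -3, c 11, <D> = A^-3 + 2A^5 - A^9 + A^13 - A^17)
V(D3) = q^(-13/2) - q^(-11/2) + q^(-9/2) - 2q^(-7/2) - q^(-3/2)  (w -5, c 11, <D> = A^-9 + 2A^-1 - A^3 + A^7 - A^11)
V(D4) = q^(-13/2) - q^(-11/2) + q^(-9/2) - 2q^(-7/2) - q^(-3/2)  (w -3, c 11, <D> = A^-3 + 2A^5 - A^9 + A^13 - A^17)
V(D5) = q^(-13/2) - q^(-11/2) + q^(-9/2) - 2q^(-7/2) - q^(-3/2)  (w -3, c 11, <D> = A^-3 + 2A^5 - A^9 + A^13 - A^17)
V(D6) = q^(-13/2) - q^(-11/2) + q^(-9/2) - 2q^(-7/2) - q^(-3/2)  [11 crossings, <D> = A^-3 + 2A^5 - A^9 + A^13 - A^17, w = -3]
key observation: 2 classes among 6 diagrams; unequal V(q) rules out equality


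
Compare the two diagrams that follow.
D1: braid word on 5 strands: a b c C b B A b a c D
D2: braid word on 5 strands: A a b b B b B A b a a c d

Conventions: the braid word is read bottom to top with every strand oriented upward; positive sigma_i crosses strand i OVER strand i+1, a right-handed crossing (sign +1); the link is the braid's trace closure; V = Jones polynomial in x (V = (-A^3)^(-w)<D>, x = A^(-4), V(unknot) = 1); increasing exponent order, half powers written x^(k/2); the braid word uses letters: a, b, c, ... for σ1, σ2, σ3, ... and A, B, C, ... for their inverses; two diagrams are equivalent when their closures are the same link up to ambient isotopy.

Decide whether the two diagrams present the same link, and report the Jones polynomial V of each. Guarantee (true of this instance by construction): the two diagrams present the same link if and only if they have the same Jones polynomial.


same link: yes
V(D1) = -x^(1/2) + x^(3/2) - x^(5/2) - x^(9/2)  [11 crossings, <D> = A^-9 + A^-1 - A^3 + A^7, w = +3]
D2 (bracket A^-3 + A^5 - A^9 + A^13; 13 crossings at w = +5): V = -x^(1/2) + x^(3/2) - x^(5/2) - x^(9/2)
note: Markov moves rewrite D1 (11 crossings) into D2 (13)


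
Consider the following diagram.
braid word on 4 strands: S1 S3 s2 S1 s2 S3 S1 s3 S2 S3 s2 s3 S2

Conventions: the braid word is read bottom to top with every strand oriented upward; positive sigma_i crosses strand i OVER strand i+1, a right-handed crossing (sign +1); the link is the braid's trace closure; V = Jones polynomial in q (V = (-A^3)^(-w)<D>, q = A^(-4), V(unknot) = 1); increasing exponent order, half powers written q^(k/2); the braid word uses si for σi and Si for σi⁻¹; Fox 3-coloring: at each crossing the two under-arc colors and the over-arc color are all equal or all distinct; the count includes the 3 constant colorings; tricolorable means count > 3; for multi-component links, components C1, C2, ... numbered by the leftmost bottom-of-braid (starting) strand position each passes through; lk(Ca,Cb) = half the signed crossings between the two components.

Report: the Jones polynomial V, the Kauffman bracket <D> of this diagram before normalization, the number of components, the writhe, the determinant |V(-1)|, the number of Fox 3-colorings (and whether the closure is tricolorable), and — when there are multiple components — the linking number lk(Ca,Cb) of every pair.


Jones polynomial: V(q) = -q^-6 + 2q^-5 - 2q^-4 + 4q^-3 - 2q^-2 + 3q^-1 - 1 + q
<D> = -A^-13 + A^-9 - 3A^-5 + 2A^-1 - 4A^3 + 2A^7 - 2A^11 + A^15; writhe -3
components 3, writhe -3 (13 crossings)
linking number lk(C1,C2) = 0
lk(C1,C3): 0
lk(C2,C3) = -1
3-colorings: 3 of 3^13, det 16 — not tricolorable
note: w = -3 (over 13 crossings) is diagram-only; (-A^3)^(3) removes it from V


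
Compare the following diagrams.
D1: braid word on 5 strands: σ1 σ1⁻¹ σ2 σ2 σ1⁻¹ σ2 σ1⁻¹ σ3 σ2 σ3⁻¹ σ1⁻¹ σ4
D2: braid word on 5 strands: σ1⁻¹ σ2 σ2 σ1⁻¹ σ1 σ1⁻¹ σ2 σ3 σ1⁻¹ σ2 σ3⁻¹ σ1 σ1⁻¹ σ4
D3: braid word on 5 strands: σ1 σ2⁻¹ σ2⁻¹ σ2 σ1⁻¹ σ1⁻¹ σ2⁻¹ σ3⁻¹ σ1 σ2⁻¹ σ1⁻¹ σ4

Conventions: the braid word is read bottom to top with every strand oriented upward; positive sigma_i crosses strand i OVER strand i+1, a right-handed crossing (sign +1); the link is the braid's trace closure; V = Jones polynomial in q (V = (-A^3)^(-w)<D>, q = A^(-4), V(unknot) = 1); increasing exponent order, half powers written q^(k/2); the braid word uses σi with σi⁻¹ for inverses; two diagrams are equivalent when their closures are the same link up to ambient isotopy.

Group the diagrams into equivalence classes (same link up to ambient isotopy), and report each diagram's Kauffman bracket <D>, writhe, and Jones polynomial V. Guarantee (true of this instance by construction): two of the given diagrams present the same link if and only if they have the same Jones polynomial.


equivalence classes: {D1, D2} | {D3}
D1 (bracket -A^-6 + 2A^-2 - 2A^2 + 3A^6 - 2A^10 + 2A^14 - A^18; 12 crossings at w = +2): V = -q^-3 + 2q^-2 - 2q^-1 + 3 - 2q + 2q^2 - q^3
V(D2) = -q^-3 + 2q^-2 - 2q^-1 + 3 - 2q + 2q^2 - q^3  [14 crossings, <D> = -A^-6 + 2A^-2 - 2A^2 + 3A^6 - 2A^10 + 2A^14 - A^18, w = +2]
V(D3) = -q^-6 + q^-5 - q^-4 + 2q^-3 - q^-2 + q^-1  (w -4, c 12, <D> = A^-8 - A^-4 + 2 - A^4 + A^8 - A^12)
observation: 2 values of V(q) split the 3 diagrams
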